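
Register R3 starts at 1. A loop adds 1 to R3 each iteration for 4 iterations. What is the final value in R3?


Starting value: R3 = 1
  Iter 1: R3 = 1 + 1 = 2
  Iter 2: R3 = 2 + 1 = 3
  Iter 3: R3 = 3 + 1 = 4
  Iter 4: R3 = 4 + 1 = 5
Final: R3 = 5

5


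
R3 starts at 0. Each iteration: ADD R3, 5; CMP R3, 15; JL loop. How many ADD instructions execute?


Loop trace (R3 starts at 0, target 15, step 5):
  ADD #1: R3 = 0 + 5 = 5  → 5 < 15, loop
  ADD #2: R3 = 5 + 5 = 10  → 10 < 15, loop
  ADD #3: R3 = 10 + 5 = 15  → 15 >= 15, exit
Total ADD instructions: 3

3


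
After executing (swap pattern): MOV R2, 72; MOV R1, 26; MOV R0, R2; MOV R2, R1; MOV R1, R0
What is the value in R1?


Register state trace (swap pattern):
  MOV R2, 72  → R2 = 72
  MOV R1, 26  → R1 = 26
  MOV R0, R2  → R0 = 72  (save R2)
  MOV R2, R1  → R2 = 26  (R2 gets R1's value)
  MOV R1, R0  → R1 = 72  (R1 gets saved value)
Final: R1 = 72

72


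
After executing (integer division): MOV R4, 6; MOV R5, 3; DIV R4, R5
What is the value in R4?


Register state trace:
  MOV R4, 6  → R4 = 6
  MOV R5, 3  → R5 = 3
  DIV R4, R5  → R4 = 6 // 3 = 2
Final: R4 = 2

2


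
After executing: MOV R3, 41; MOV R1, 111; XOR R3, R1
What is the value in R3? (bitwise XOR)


Register state trace:
  MOV R3, 41  → R3 = 41 (0b00101001)
  MOV R1, 111  → R1 = 111 (0b01101111)
  XOR R3, R1  → R3 = 41 XOR 111 = 70 (0b01000110)
Final: R3 = 70

70


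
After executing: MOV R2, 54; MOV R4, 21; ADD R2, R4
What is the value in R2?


Register state trace:
  MOV R2, 54  → R2 = 54
  MOV R4, 21  → R4 = 21
  ADD R2, R4  → R2 = 54 + 21 = 75
Final: R2 = 75

75


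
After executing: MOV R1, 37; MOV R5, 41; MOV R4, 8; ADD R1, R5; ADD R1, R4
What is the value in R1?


Register state trace:
  MOV R1, 37  → R1 = 37
  MOV R5, 41  → R5 = 41
  MOV R4, 8  → R4 = 8
  ADD R1, R5  → R1 = 37 + 41 = 78
  ADD R1, R4  → R1 = 78 + 8 = 86
Final: R1 = 86

86


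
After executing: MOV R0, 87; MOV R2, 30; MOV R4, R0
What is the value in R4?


Register state trace:
  MOV R0, 87  → R0 = 87
  MOV R2, 30  → R2 = 30
  MOV R4, R0  → R4 = 87
Final: R4 = 87

87


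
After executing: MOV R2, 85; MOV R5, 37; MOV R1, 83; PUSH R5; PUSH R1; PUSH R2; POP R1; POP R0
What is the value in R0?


Stack trace (top is rightmost):
  MOV R2, 85  → R2 = 85
  MOV R5, 37  → R5 = 37
  MOV R1, 83  → R1 = 83
  PUSH R5  → stack: [37]
  PUSH R1  → stack: [37, 83]
  PUSH R2  → stack: [37, 83, 85]
  POP R1  → R1 = 85, stack: [37, 83]
  POP R0  → R0 = 83, stack: [37]
Final: R0 = 83

83


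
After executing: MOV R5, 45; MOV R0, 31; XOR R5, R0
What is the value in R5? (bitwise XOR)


Register state trace:
  MOV R5, 45  → R5 = 45 (0b00101101)
  MOV R0, 31  → R0 = 31 (0b00011111)
  XOR R5, R0  → R5 = 45 XOR 31 = 50 (0b00110010)
Final: R5 = 50

50


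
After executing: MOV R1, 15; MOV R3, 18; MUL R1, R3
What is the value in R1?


Register state trace:
  MOV R1, 15  → R1 = 15
  MOV R3, 18  → R3 = 18
  MUL R1, R3  → R1 = 15 * 18 = 270
Final: R1 = 270

270


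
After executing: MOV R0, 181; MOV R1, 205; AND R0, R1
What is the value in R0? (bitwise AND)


Register state trace:
  MOV R0, 181  → R0 = 181 (0b10110101)
  MOV R1, 205  → R1 = 205 (0b11001101)
  AND R0, R1  → R0 = 181 AND 205 = 133 (0b10000101)
Final: R0 = 133

133


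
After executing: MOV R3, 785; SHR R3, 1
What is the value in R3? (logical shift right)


Register state trace:
  MOV R3, 785  → R3 = 785
  SHR R3, 1  → R3 = 785 >> 1 = 785 // 2^1 = 392
Final: R3 = 392

392


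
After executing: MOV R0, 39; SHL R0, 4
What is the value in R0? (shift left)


Register state trace:
  MOV R0, 39  → R0 = 39
  SHL R0, 4  → R0 = 39 << 4 = 39 * 2^4 = 624
Final: R0 = 624

624


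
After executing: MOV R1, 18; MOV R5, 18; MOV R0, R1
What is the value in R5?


Register state trace:
  MOV R1, 18  → R1 = 18
  MOV R5, 18  → R5 = 18
  MOV R0, R1  → R0 = 18
Final: R5 = 18

18


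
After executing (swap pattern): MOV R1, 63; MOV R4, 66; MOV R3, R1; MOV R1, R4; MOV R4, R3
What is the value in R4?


Register state trace (swap pattern):
  MOV R1, 63  → R1 = 63
  MOV R4, 66  → R4 = 66
  MOV R3, R1  → R3 = 63  (save R1)
  MOV R1, R4  → R1 = 66  (R1 gets R4's value)
  MOV R4, R3  → R4 = 63  (R4 gets saved value)
Final: R4 = 63

63


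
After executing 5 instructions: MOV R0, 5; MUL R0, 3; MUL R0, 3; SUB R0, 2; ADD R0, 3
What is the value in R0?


Register state trace:
  MOV R0, 5  → R0 = 5
  MUL R0, 3  → R0 = 5 * 3 = 15
  MUL R0, 3  → R0 = 15 * 3 = 45
  SUB R0, 2  → R0 = 45 - 2 = 43
  ADD R0, 3  → R0 = 43 + 3 = 46
Final: R0 = 46

46


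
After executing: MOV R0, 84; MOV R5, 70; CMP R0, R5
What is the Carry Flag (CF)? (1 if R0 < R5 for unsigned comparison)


Register state trace:
  MOV R0, 84  → R0 = 84
  MOV R5, 70  → R5 = 70
  CMP R0, R5  → unsigned 84 - 70: no borrow
  84 >= 70, so CF = 0
CF = 0

0


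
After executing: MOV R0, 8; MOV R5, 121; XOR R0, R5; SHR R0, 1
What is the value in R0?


Register state trace:
  MOV R0, 8  → R0 = 8 (0b00001000)
  MOV R5, 121  → R5 = 121 (0b01111001)
  XOR R0, R5  → R0 = 8 XOR 121 = 113 (0b01110001)
  SHR R0, 1  → R0 = 113 >> 1 = 56
Final: R0 = 56

56


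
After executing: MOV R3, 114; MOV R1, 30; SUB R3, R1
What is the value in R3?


Register state trace:
  MOV R3, 114  → R3 = 114
  MOV R1, 30  → R1 = 30
  SUB R3, R1  → R3 = 114 - 30 = 84
Final: R3 = 84

84


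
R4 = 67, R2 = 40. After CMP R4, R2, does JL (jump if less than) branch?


Trace:
  R4 = 67, R2 = 40
  CMP R4, R2  → compares 67 vs 40
  JL checks: is 67 less than 40?
  67 > 40, so condition is false
Branch taken: No

No


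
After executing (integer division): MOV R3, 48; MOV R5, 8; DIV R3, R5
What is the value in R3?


Register state trace:
  MOV R3, 48  → R3 = 48
  MOV R5, 8  → R5 = 8
  DIV R3, R5  → R3 = 48 // 8 = 6
Final: R3 = 6

6


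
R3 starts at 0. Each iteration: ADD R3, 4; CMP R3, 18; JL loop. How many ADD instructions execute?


Loop trace (R3 starts at 0, target 18, step 4):
  ADD #1: R3 = 0 + 4 = 4  → 4 < 18, loop
  ADD #2: R3 = 4 + 4 = 8  → 8 < 18, loop
  ADD #3: R3 = 8 + 4 = 12  → 12 < 18, loop
  ADD #4: R3 = 12 + 4 = 16  → 16 < 18, loop
  ADD #5: R3 = 16 + 4 = 20  → 20 >= 18, exit
Total ADD instructions: 5

5


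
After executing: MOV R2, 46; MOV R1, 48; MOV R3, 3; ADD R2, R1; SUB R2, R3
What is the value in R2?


Register state trace:
  MOV R2, 46  → R2 = 46
  MOV R1, 48  → R1 = 48
  MOV R3, 3  → R3 = 3
  ADD R2, R1  → R2 = 46 + 48 = 94
  SUB R2, R3  → R2 = 94 - 3 = 91
Final: R2 = 91

91


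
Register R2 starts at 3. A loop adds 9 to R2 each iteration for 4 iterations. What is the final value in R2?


Starting value: R2 = 3
  Iter 1: R2 = 3 + 9 = 12
  Iter 2: R2 = 12 + 9 = 21
  Iter 3: R2 = 21 + 9 = 30
  Iter 4: R2 = 30 + 9 = 39
Final: R2 = 39

39


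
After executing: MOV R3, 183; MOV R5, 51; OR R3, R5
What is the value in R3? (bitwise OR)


Register state trace:
  MOV R3, 183  → R3 = 183 (0b10110111)
  MOV R5, 51  → R5 = 51 (0b00110011)
  OR R3, R5   → R3 = 183 OR 51 = 183 (0b10110111)
Final: R3 = 183

183


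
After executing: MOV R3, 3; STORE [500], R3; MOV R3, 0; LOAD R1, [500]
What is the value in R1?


Register and memory trace:
  MOV R3, 3  → R3 = 3
  STORE [500], R3  → mem[500] = 3
  MOV R3, 0  → R3 = 0
  LOAD R1, [500]  → R1 = mem[500] = 3
Final: R1 = 3

3


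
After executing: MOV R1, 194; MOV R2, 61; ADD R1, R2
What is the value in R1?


Register state trace:
  MOV R1, 194  → R1 = 194
  MOV R2, 61  → R2 = 61
  ADD R1, R2  → R1 = 194 + 61 = 255
Final: R1 = 255

255


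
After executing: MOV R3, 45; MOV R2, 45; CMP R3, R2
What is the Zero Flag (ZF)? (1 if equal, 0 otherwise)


Register state trace:
  MOV R3, 45  → R3 = 45
  MOV R2, 45  → R2 = 45
  CMP R3, R2  → computes 45 - 45 = 0
  Result is zero, so values are equal
ZF = 1

1


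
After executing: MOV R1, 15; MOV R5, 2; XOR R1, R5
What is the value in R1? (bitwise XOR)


Register state trace:
  MOV R1, 15  → R1 = 15 (0b00001111)
  MOV R5, 2  → R5 = 2 (0b00000010)
  XOR R1, R5  → R1 = 15 XOR 2 = 13 (0b00001101)
Final: R1 = 13

13


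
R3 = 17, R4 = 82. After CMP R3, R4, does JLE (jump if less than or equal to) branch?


Trace:
  R3 = 17, R4 = 82
  CMP R3, R4  → compares 17 vs 82
  JLE checks: is 17 less than or equal to 82?
  17 < 82, so condition is true
Branch taken: Yes

Yes


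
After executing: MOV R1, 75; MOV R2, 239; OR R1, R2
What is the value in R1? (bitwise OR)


Register state trace:
  MOV R1, 75  → R1 = 75 (0b01001011)
  MOV R2, 239  → R2 = 239 (0b11101111)
  OR R1, R2   → R1 = 75 OR 239 = 239 (0b11101111)
Final: R1 = 239

239


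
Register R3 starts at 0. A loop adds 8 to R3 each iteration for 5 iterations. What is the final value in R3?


Starting value: R3 = 0
  Iter 1: R3 = 0 + 8 = 8
  Iter 2: R3 = 8 + 8 = 16
  Iter 3: R3 = 16 + 8 = 24
  Iter 4: R3 = 24 + 8 = 32
  Iter 5: R3 = 32 + 8 = 40
Final: R3 = 40

40


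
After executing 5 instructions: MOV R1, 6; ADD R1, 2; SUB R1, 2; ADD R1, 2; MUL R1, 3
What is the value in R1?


Register state trace:
  MOV R1, 6  → R1 = 6
  ADD R1, 2  → R1 = 6 + 2 = 8
  SUB R1, 2  → R1 = 8 - 2 = 6
  ADD R1, 2  → R1 = 6 + 2 = 8
  MUL R1, 3  → R1 = 8 * 3 = 24
Final: R1 = 24

24


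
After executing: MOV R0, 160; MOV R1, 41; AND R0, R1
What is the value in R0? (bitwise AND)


Register state trace:
  MOV R0, 160  → R0 = 160 (0b10100000)
  MOV R1, 41  → R1 = 41 (0b00101001)
  AND R0, R1  → R0 = 160 AND 41 = 32 (0b00100000)
Final: R0 = 32

32


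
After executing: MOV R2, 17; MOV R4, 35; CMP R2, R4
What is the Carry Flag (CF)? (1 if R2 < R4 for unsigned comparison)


Register state trace:
  MOV R2, 17  → R2 = 17
  MOV R4, 35  → R4 = 35
  CMP R2, R4  → unsigned 17 - 35: borrow occurs
  17 < 35, so CF = 1
CF = 1

1


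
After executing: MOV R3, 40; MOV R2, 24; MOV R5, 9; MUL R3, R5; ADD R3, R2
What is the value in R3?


Register state trace:
  MOV R3, 40  → R3 = 40
  MOV R2, 24  → R2 = 24
  MOV R5, 9  → R5 = 9
  MUL R3, R5  → R3 = 40 * 9 = 360
  ADD R3, R2  → R3 = 360 + 24 = 384
Final: R3 = 384

384


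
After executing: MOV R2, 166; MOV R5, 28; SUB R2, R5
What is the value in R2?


Register state trace:
  MOV R2, 166  → R2 = 166
  MOV R5, 28  → R5 = 28
  SUB R2, R5  → R2 = 166 - 28 = 138
Final: R2 = 138

138


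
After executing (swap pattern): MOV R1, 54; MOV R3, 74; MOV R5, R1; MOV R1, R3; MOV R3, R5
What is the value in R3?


Register state trace (swap pattern):
  MOV R1, 54  → R1 = 54
  MOV R3, 74  → R3 = 74
  MOV R5, R1  → R5 = 54  (save R1)
  MOV R1, R3  → R1 = 74  (R1 gets R3's value)
  MOV R3, R5  → R3 = 54  (R3 gets saved value)
Final: R3 = 54

54


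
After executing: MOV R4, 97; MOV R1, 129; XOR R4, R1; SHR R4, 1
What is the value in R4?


Register state trace:
  MOV R4, 97  → R4 = 97 (0b01100001)
  MOV R1, 129  → R1 = 129 (0b10000001)
  XOR R4, R1  → R4 = 97 XOR 129 = 224 (0b11100000)
  SHR R4, 1  → R4 = 224 >> 1 = 112
Final: R4 = 112

112


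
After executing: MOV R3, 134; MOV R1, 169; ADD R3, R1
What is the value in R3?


Register state trace:
  MOV R3, 134  → R3 = 134
  MOV R1, 169  → R1 = 169
  ADD R3, R1  → R3 = 134 + 169 = 303
Final: R3 = 303

303


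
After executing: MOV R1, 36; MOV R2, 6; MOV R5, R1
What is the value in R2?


Register state trace:
  MOV R1, 36  → R1 = 36
  MOV R2, 6  → R2 = 6
  MOV R5, R1  → R5 = 36
Final: R2 = 6

6


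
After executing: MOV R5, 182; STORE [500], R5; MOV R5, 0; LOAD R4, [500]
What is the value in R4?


Register and memory trace:
  MOV R5, 182  → R5 = 182
  STORE [500], R5  → mem[500] = 182
  MOV R5, 0  → R5 = 0
  LOAD R4, [500]  → R4 = mem[500] = 182
Final: R4 = 182

182


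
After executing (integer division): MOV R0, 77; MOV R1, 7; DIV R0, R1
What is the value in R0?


Register state trace:
  MOV R0, 77  → R0 = 77
  MOV R1, 7  → R1 = 7
  DIV R0, R1  → R0 = 77 // 7 = 11
Final: R0 = 11

11


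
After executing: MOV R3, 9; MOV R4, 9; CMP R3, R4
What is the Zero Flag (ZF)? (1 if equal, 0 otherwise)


Register state trace:
  MOV R3, 9  → R3 = 9
  MOV R4, 9  → R4 = 9
  CMP R3, R4  → computes 9 - 9 = 0
  Result is zero, so values are equal
ZF = 1

1


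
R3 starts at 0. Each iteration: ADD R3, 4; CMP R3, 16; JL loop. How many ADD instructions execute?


Loop trace (R3 starts at 0, target 16, step 4):
  ADD #1: R3 = 0 + 4 = 4  → 4 < 16, loop
  ADD #2: R3 = 4 + 4 = 8  → 8 < 16, loop
  ADD #3: R3 = 8 + 4 = 12  → 12 < 16, loop
  ADD #4: R3 = 12 + 4 = 16  → 16 >= 16, exit
Total ADD instructions: 4

4


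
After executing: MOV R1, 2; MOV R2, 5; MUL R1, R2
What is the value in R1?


Register state trace:
  MOV R1, 2  → R1 = 2
  MOV R2, 5  → R2 = 5
  MUL R1, R2  → R1 = 2 * 5 = 10
Final: R1 = 10

10


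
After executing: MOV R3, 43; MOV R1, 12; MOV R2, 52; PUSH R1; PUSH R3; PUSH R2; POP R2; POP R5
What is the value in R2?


Stack trace (top is rightmost):
  MOV R3, 43  → R3 = 43
  MOV R1, 12  → R1 = 12
  MOV R2, 52  → R2 = 52
  PUSH R1  → stack: [12]
  PUSH R3  → stack: [12, 43]
  PUSH R2  → stack: [12, 43, 52]
  POP R2  → R2 = 52, stack: [12, 43]
  POP R5  → R5 = 43, stack: [12]
Final: R2 = 52

52


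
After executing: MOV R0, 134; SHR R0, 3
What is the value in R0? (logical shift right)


Register state trace:
  MOV R0, 134  → R0 = 134
  SHR R0, 3  → R0 = 134 >> 3 = 134 // 2^3 = 16
Final: R0 = 16

16


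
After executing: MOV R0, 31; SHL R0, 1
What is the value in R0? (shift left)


Register state trace:
  MOV R0, 31  → R0 = 31
  SHL R0, 1  → R0 = 31 << 1 = 31 * 2^1 = 62
Final: R0 = 62

62


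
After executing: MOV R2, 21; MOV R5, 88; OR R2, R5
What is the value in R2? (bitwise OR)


Register state trace:
  MOV R2, 21  → R2 = 21 (0b00010101)
  MOV R5, 88  → R5 = 88 (0b01011000)
  OR R2, R5   → R2 = 21 OR 88 = 93 (0b01011101)
Final: R2 = 93

93


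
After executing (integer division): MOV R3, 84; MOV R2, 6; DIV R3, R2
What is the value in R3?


Register state trace:
  MOV R3, 84  → R3 = 84
  MOV R2, 6  → R2 = 6
  DIV R3, R2  → R3 = 84 // 6 = 14
Final: R3 = 14

14


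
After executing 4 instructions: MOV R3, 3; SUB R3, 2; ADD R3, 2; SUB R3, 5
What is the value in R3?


Register state trace:
  MOV R3, 3  → R3 = 3
  SUB R3, 2  → R3 = 3 - 2 = 1
  ADD R3, 2  → R3 = 1 + 2 = 3
  SUB R3, 5  → R3 = 3 - 5 = -2
Final: R3 = -2

-2


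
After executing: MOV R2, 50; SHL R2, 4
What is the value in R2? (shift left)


Register state trace:
  MOV R2, 50  → R2 = 50
  SHL R2, 4  → R2 = 50 << 4 = 50 * 2^4 = 800
Final: R2 = 800

800


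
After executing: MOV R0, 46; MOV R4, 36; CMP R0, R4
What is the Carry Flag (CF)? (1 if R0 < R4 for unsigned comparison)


Register state trace:
  MOV R0, 46  → R0 = 46
  MOV R4, 36  → R4 = 36
  CMP R0, R4  → unsigned 46 - 36: no borrow
  46 >= 36, so CF = 0
CF = 0

0


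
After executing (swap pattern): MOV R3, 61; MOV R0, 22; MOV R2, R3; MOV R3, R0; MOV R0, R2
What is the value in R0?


Register state trace (swap pattern):
  MOV R3, 61  → R3 = 61
  MOV R0, 22  → R0 = 22
  MOV R2, R3  → R2 = 61  (save R3)
  MOV R3, R0  → R3 = 22  (R3 gets R0's value)
  MOV R0, R2  → R0 = 61  (R0 gets saved value)
Final: R0 = 61

61


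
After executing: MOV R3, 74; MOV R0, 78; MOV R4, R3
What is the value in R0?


Register state trace:
  MOV R3, 74  → R3 = 74
  MOV R0, 78  → R0 = 78
  MOV R4, R3  → R4 = 74
Final: R0 = 78

78


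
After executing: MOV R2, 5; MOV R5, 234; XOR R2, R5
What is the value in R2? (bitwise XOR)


Register state trace:
  MOV R2, 5  → R2 = 5 (0b00000101)
  MOV R5, 234  → R5 = 234 (0b11101010)
  XOR R2, R5  → R2 = 5 XOR 234 = 239 (0b11101111)
Final: R2 = 239

239


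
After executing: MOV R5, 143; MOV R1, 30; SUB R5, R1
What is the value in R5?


Register state trace:
  MOV R5, 143  → R5 = 143
  MOV R1, 30  → R1 = 30
  SUB R5, R1  → R5 = 143 - 30 = 113
Final: R5 = 113

113


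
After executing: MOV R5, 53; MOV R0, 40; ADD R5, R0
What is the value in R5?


Register state trace:
  MOV R5, 53  → R5 = 53
  MOV R0, 40  → R0 = 40
  ADD R5, R0  → R5 = 53 + 40 = 93
Final: R5 = 93

93


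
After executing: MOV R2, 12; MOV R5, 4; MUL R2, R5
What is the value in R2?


Register state trace:
  MOV R2, 12  → R2 = 12
  MOV R5, 4  → R5 = 4
  MUL R2, R5  → R2 = 12 * 4 = 48
Final: R2 = 48

48


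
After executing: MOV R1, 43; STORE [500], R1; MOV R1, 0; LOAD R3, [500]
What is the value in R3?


Register and memory trace:
  MOV R1, 43  → R1 = 43
  STORE [500], R1  → mem[500] = 43
  MOV R1, 0  → R1 = 0
  LOAD R3, [500]  → R3 = mem[500] = 43
Final: R3 = 43

43


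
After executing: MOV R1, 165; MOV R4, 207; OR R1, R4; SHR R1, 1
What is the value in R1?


Register state trace:
  MOV R1, 165  → R1 = 165 (0b10100101)
  MOV R4, 207  → R4 = 207 (0b11001111)
  OR R1, R4  → R1 = 165 OR 207 = 239 (0b11101111)
  SHR R1, 1  → R1 = 239 >> 1 = 119
Final: R1 = 119

119


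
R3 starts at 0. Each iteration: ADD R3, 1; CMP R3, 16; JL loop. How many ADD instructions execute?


Loop trace (R3 starts at 0, target 16, step 1):
  ADD #1: R3 = 0 + 1 = 1  → 1 < 16, loop
  ADD #2: R3 = 1 + 1 = 2  → 2 < 16, loop
  ADD #3: R3 = 2 + 1 = 3  → 3 < 16, loop
  ADD #4: R3 = 3 + 1 = 4  → 4 < 16, loop
  ADD #5: R3 = 4 + 1 = 5  → 5 < 16, loop
  ADD #6: R3 = 5 + 1 = 6  → 6 < 16, loop
  ADD #7: R3 = 6 + 1 = 7  → 7 < 16, loop
  ADD #8: R3 = 7 + 1 = 8  → 8 < 16, loop
  ADD #9: R3 = 8 + 1 = 9  → 9 < 16, loop
  ADD #10: R3 = 9 + 1 = 10  → 10 < 16, loop
  ADD #11: R3 = 10 + 1 = 11  → 11 < 16, loop
  ADD #12: R3 = 11 + 1 = 12  → 12 < 16, loop
  ADD #13: R3 = 12 + 1 = 13  → 13 < 16, loop
  ADD #14: R3 = 13 + 1 = 14  → 14 < 16, loop
  ADD #15: R3 = 14 + 1 = 15  → 15 < 16, loop
  ADD #16: R3 = 15 + 1 = 16  → 16 >= 16, exit
Total ADD instructions: 16

16


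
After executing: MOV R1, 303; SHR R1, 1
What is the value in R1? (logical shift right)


Register state trace:
  MOV R1, 303  → R1 = 303
  SHR R1, 1  → R1 = 303 >> 1 = 303 // 2^1 = 151
Final: R1 = 151

151


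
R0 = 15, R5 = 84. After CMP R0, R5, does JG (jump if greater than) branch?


Trace:
  R0 = 15, R5 = 84
  CMP R0, R5  → compares 15 vs 84
  JG checks: is 15 greater than 84?
  15 < 84, so condition is false
Branch taken: No

No


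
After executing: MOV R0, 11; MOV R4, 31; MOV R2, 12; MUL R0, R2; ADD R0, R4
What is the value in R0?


Register state trace:
  MOV R0, 11  → R0 = 11
  MOV R4, 31  → R4 = 31
  MOV R2, 12  → R2 = 12
  MUL R0, R2  → R0 = 11 * 12 = 132
  ADD R0, R4  → R0 = 132 + 31 = 163
Final: R0 = 163

163


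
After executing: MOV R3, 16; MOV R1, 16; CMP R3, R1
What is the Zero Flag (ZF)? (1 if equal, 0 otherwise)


Register state trace:
  MOV R3, 16  → R3 = 16
  MOV R1, 16  → R1 = 16
  CMP R3, R1  → computes 16 - 16 = 0
  Result is zero, so values are equal
ZF = 1

1


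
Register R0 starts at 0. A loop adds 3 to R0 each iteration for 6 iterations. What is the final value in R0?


Starting value: R0 = 0
  Iter 1: R0 = 0 + 3 = 3
  Iter 2: R0 = 3 + 3 = 6
  Iter 3: R0 = 6 + 3 = 9
  Iter 4: R0 = 9 + 3 = 12
  Iter 5: R0 = 12 + 3 = 15
  Iter 6: R0 = 15 + 3 = 18
Final: R0 = 18

18


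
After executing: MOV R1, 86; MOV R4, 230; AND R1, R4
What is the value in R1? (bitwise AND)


Register state trace:
  MOV R1, 86  → R1 = 86 (0b01010110)
  MOV R4, 230  → R4 = 230 (0b11100110)
  AND R1, R4  → R1 = 86 AND 230 = 70 (0b01000110)
Final: R1 = 70

70


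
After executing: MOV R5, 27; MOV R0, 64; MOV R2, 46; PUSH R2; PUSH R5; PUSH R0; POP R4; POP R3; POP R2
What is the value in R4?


Stack trace (top is rightmost):
  MOV R5, 27  → R5 = 27
  MOV R0, 64  → R0 = 64
  MOV R2, 46  → R2 = 46
  PUSH R2  → stack: [46]
  PUSH R5  → stack: [46, 27]
  PUSH R0  → stack: [46, 27, 64]
  POP R4  → R4 = 64, stack: [46, 27]
  POP R3  → R3 = 27, stack: [46]
  POP R2  → R2 = 46, stack: []
Final: R4 = 64

64


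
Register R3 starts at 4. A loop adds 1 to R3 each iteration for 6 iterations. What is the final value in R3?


Starting value: R3 = 4
  Iter 1: R3 = 4 + 1 = 5
  Iter 2: R3 = 5 + 1 = 6
  Iter 3: R3 = 6 + 1 = 7
  Iter 4: R3 = 7 + 1 = 8
  Iter 5: R3 = 8 + 1 = 9
  Iter 6: R3 = 9 + 1 = 10
Final: R3 = 10

10


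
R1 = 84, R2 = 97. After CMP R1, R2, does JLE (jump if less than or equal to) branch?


Trace:
  R1 = 84, R2 = 97
  CMP R1, R2  → compares 84 vs 97
  JLE checks: is 84 less than or equal to 97?
  84 < 97, so condition is true
Branch taken: Yes

Yes


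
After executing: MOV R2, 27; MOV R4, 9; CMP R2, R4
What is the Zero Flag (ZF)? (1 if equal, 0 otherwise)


Register state trace:
  MOV R2, 27  → R2 = 27
  MOV R4, 9  → R4 = 9
  CMP R2, R4  → computes 27 - 9 = 18
  Result is nonzero, so values are not equal
ZF = 0

0


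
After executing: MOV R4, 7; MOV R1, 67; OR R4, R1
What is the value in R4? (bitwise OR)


Register state trace:
  MOV R4, 7  → R4 = 7 (0b00000111)
  MOV R1, 67  → R1 = 67 (0b01000011)
  OR R4, R1   → R4 = 7 OR 67 = 71 (0b01000111)
Final: R4 = 71

71


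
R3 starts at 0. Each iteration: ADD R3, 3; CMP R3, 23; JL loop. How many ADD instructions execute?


Loop trace (R3 starts at 0, target 23, step 3):
  ADD #1: R3 = 0 + 3 = 3  → 3 < 23, loop
  ADD #2: R3 = 3 + 3 = 6  → 6 < 23, loop
  ADD #3: R3 = 6 + 3 = 9  → 9 < 23, loop
  ADD #4: R3 = 9 + 3 = 12  → 12 < 23, loop
  ADD #5: R3 = 12 + 3 = 15  → 15 < 23, loop
  ADD #6: R3 = 15 + 3 = 18  → 18 < 23, loop
  ADD #7: R3 = 18 + 3 = 21  → 21 < 23, loop
  ADD #8: R3 = 21 + 3 = 24  → 24 >= 23, exit
Total ADD instructions: 8

8


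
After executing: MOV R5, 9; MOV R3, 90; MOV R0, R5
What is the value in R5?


Register state trace:
  MOV R5, 9  → R5 = 9
  MOV R3, 90  → R3 = 90
  MOV R0, R5  → R0 = 9
Final: R5 = 9

9


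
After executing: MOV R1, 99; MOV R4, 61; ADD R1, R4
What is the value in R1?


Register state trace:
  MOV R1, 99  → R1 = 99
  MOV R4, 61  → R4 = 61
  ADD R1, R4  → R1 = 99 + 61 = 160
Final: R1 = 160

160


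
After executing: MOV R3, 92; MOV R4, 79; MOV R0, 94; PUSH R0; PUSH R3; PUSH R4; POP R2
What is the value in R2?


Stack trace (top is rightmost):
  MOV R3, 92  → R3 = 92
  MOV R4, 79  → R4 = 79
  MOV R0, 94  → R0 = 94
  PUSH R0  → stack: [94]
  PUSH R3  → stack: [94, 92]
  PUSH R4  → stack: [94, 92, 79]
  POP R2  → R2 = 79, stack: [94, 92]
Final: R2 = 79

79


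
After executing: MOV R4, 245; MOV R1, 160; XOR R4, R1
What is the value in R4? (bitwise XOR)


Register state trace:
  MOV R4, 245  → R4 = 245 (0b11110101)
  MOV R1, 160  → R1 = 160 (0b10100000)
  XOR R4, R1  → R4 = 245 XOR 160 = 85 (0b01010101)
Final: R4 = 85

85


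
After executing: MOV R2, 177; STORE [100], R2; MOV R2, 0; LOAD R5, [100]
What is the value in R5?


Register and memory trace:
  MOV R2, 177  → R2 = 177
  STORE [100], R2  → mem[100] = 177
  MOV R2, 0  → R2 = 0
  LOAD R5, [100]  → R5 = mem[100] = 177
Final: R5 = 177

177


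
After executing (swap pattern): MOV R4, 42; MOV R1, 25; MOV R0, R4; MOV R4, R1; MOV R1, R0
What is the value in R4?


Register state trace (swap pattern):
  MOV R4, 42  → R4 = 42
  MOV R1, 25  → R1 = 25
  MOV R0, R4  → R0 = 42  (save R4)
  MOV R4, R1  → R4 = 25  (R4 gets R1's value)
  MOV R1, R0  → R1 = 42  (R1 gets saved value)
Final: R4 = 25

25


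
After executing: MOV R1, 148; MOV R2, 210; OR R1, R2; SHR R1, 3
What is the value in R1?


Register state trace:
  MOV R1, 148  → R1 = 148 (0b10010100)
  MOV R2, 210  → R2 = 210 (0b11010010)
  OR R1, R2  → R1 = 148 OR 210 = 214 (0b11010110)
  SHR R1, 3  → R1 = 214 >> 3 = 26
Final: R1 = 26

26


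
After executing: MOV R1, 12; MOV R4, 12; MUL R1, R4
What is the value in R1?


Register state trace:
  MOV R1, 12  → R1 = 12
  MOV R4, 12  → R4 = 12
  MUL R1, R4  → R1 = 12 * 12 = 144
Final: R1 = 144

144


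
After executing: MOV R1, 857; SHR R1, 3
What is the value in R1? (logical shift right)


Register state trace:
  MOV R1, 857  → R1 = 857
  SHR R1, 3  → R1 = 857 >> 3 = 857 // 2^3 = 107
Final: R1 = 107

107


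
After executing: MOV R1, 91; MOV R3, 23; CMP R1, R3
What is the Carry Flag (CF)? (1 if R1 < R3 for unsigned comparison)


Register state trace:
  MOV R1, 91  → R1 = 91
  MOV R3, 23  → R3 = 23
  CMP R1, R3  → unsigned 91 - 23: no borrow
  91 >= 23, so CF = 0
CF = 0

0


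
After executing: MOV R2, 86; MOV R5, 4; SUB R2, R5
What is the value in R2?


Register state trace:
  MOV R2, 86  → R2 = 86
  MOV R5, 4  → R5 = 4
  SUB R2, R5  → R2 = 86 - 4 = 82
Final: R2 = 82

82


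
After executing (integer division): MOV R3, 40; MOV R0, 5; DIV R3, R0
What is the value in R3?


Register state trace:
  MOV R3, 40  → R3 = 40
  MOV R0, 5  → R0 = 5
  DIV R3, R0  → R3 = 40 // 5 = 8
Final: R3 = 8

8


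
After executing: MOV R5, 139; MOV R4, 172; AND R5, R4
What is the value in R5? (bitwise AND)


Register state trace:
  MOV R5, 139  → R5 = 139 (0b10001011)
  MOV R4, 172  → R4 = 172 (0b10101100)
  AND R5, R4  → R5 = 139 AND 172 = 136 (0b10001000)
Final: R5 = 136

136


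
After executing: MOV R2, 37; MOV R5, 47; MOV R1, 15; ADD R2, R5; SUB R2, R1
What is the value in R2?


Register state trace:
  MOV R2, 37  → R2 = 37
  MOV R5, 47  → R5 = 47
  MOV R1, 15  → R1 = 15
  ADD R2, R5  → R2 = 37 + 47 = 84
  SUB R2, R1  → R2 = 84 - 15 = 69
Final: R2 = 69

69


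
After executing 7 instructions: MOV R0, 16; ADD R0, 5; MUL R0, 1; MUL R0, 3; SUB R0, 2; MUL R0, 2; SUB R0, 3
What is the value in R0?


Register state trace:
  MOV R0, 16  → R0 = 16
  ADD R0, 5  → R0 = 16 + 5 = 21
  MUL R0, 1  → R0 = 21 * 1 = 21
  MUL R0, 3  → R0 = 21 * 3 = 63
  SUB R0, 2  → R0 = 63 - 2 = 61
  MUL R0, 2  → R0 = 61 * 2 = 122
  SUB R0, 3  → R0 = 122 - 3 = 119
Final: R0 = 119

119


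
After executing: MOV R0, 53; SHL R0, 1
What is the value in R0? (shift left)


Register state trace:
  MOV R0, 53  → R0 = 53
  SHL R0, 1  → R0 = 53 << 1 = 53 * 2^1 = 106
Final: R0 = 106

106


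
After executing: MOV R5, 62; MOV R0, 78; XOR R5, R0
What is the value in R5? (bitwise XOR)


Register state trace:
  MOV R5, 62  → R5 = 62 (0b00111110)
  MOV R0, 78  → R0 = 78 (0b01001110)
  XOR R5, R0  → R5 = 62 XOR 78 = 112 (0b01110000)
Final: R5 = 112

112


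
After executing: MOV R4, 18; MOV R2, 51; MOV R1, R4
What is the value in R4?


Register state trace:
  MOV R4, 18  → R4 = 18
  MOV R2, 51  → R2 = 51
  MOV R1, R4  → R1 = 18
Final: R4 = 18

18


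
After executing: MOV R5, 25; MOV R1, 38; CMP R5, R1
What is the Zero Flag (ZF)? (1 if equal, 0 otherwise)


Register state trace:
  MOV R5, 25  → R5 = 25
  MOV R1, 38  → R1 = 38
  CMP R5, R1  → computes 25 - 38 = -13
  Result is nonzero, so values are not equal
ZF = 0

0


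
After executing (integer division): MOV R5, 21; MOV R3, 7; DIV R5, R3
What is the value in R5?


Register state trace:
  MOV R5, 21  → R5 = 21
  MOV R3, 7  → R3 = 7
  DIV R5, R3  → R5 = 21 // 7 = 3
Final: R5 = 3

3


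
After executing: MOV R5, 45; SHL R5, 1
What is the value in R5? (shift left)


Register state trace:
  MOV R5, 45  → R5 = 45
  SHL R5, 1  → R5 = 45 << 1 = 45 * 2^1 = 90
Final: R5 = 90

90


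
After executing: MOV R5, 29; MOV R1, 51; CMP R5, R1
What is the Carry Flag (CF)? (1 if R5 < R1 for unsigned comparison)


Register state trace:
  MOV R5, 29  → R5 = 29
  MOV R1, 51  → R1 = 51
  CMP R5, R1  → unsigned 29 - 51: borrow occurs
  29 < 51, so CF = 1
CF = 1

1


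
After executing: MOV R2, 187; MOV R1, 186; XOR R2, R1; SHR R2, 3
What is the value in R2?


Register state trace:
  MOV R2, 187  → R2 = 187 (0b10111011)
  MOV R1, 186  → R1 = 186 (0b10111010)
  XOR R2, R1  → R2 = 187 XOR 186 = 1 (0b00000001)
  SHR R2, 3  → R2 = 1 >> 3 = 0
Final: R2 = 0

0


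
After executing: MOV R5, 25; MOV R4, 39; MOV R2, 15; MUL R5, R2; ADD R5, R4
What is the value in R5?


Register state trace:
  MOV R5, 25  → R5 = 25
  MOV R4, 39  → R4 = 39
  MOV R2, 15  → R2 = 15
  MUL R5, R2  → R5 = 25 * 15 = 375
  ADD R5, R4  → R5 = 375 + 39 = 414
Final: R5 = 414

414


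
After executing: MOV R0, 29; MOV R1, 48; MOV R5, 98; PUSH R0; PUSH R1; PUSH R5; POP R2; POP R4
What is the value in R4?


Stack trace (top is rightmost):
  MOV R0, 29  → R0 = 29
  MOV R1, 48  → R1 = 48
  MOV R5, 98  → R5 = 98
  PUSH R0  → stack: [29]
  PUSH R1  → stack: [29, 48]
  PUSH R5  → stack: [29, 48, 98]
  POP R2  → R2 = 98, stack: [29, 48]
  POP R4  → R4 = 48, stack: [29]
Final: R4 = 48

48


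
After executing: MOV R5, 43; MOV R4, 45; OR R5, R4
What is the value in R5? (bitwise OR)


Register state trace:
  MOV R5, 43  → R5 = 43 (0b00101011)
  MOV R4, 45  → R4 = 45 (0b00101101)
  OR R5, R4   → R5 = 43 OR 45 = 47 (0b00101111)
Final: R5 = 47

47


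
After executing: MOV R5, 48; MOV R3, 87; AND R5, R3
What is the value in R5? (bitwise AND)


Register state trace:
  MOV R5, 48  → R5 = 48 (0b00110000)
  MOV R3, 87  → R3 = 87 (0b01010111)
  AND R5, R3  → R5 = 48 AND 87 = 16 (0b00010000)
Final: R5 = 16

16


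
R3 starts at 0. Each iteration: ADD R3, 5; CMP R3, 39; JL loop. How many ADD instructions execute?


Loop trace (R3 starts at 0, target 39, step 5):
  ADD #1: R3 = 0 + 5 = 5  → 5 < 39, loop
  ADD #2: R3 = 5 + 5 = 10  → 10 < 39, loop
  ADD #3: R3 = 10 + 5 = 15  → 15 < 39, loop
  ADD #4: R3 = 15 + 5 = 20  → 20 < 39, loop
  ADD #5: R3 = 20 + 5 = 25  → 25 < 39, loop
  ADD #6: R3 = 25 + 5 = 30  → 30 < 39, loop
  ADD #7: R3 = 30 + 5 = 35  → 35 < 39, loop
  ADD #8: R3 = 35 + 5 = 40  → 40 >= 39, exit
Total ADD instructions: 8

8


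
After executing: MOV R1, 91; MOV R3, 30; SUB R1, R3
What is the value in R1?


Register state trace:
  MOV R1, 91  → R1 = 91
  MOV R3, 30  → R3 = 30
  SUB R1, R3  → R1 = 91 - 30 = 61
Final: R1 = 61

61


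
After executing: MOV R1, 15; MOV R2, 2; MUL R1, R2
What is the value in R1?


Register state trace:
  MOV R1, 15  → R1 = 15
  MOV R2, 2  → R2 = 2
  MUL R1, R2  → R1 = 15 * 2 = 30
Final: R1 = 30

30


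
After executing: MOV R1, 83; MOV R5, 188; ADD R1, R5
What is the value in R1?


Register state trace:
  MOV R1, 83  → R1 = 83
  MOV R5, 188  → R5 = 188
  ADD R1, R5  → R1 = 83 + 188 = 271
Final: R1 = 271

271


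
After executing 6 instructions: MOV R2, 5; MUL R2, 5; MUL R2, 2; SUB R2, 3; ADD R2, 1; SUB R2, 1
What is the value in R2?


Register state trace:
  MOV R2, 5  → R2 = 5
  MUL R2, 5  → R2 = 5 * 5 = 25
  MUL R2, 2  → R2 = 25 * 2 = 50
  SUB R2, 3  → R2 = 50 - 3 = 47
  ADD R2, 1  → R2 = 47 + 1 = 48
  SUB R2, 1  → R2 = 48 - 1 = 47
Final: R2 = 47

47


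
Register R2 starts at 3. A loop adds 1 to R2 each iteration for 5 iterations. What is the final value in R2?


Starting value: R2 = 3
  Iter 1: R2 = 3 + 1 = 4
  Iter 2: R2 = 4 + 1 = 5
  Iter 3: R2 = 5 + 1 = 6
  Iter 4: R2 = 6 + 1 = 7
  Iter 5: R2 = 7 + 1 = 8
Final: R2 = 8

8


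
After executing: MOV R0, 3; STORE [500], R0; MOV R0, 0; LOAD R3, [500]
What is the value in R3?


Register and memory trace:
  MOV R0, 3  → R0 = 3
  STORE [500], R0  → mem[500] = 3
  MOV R0, 0  → R0 = 0
  LOAD R3, [500]  → R3 = mem[500] = 3
Final: R3 = 3

3


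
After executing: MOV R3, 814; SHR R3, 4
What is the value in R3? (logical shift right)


Register state trace:
  MOV R3, 814  → R3 = 814
  SHR R3, 4  → R3 = 814 >> 4 = 814 // 2^4 = 50
Final: R3 = 50

50


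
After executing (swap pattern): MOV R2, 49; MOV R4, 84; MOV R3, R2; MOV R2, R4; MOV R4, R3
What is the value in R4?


Register state trace (swap pattern):
  MOV R2, 49  → R2 = 49
  MOV R4, 84  → R4 = 84
  MOV R3, R2  → R3 = 49  (save R2)
  MOV R2, R4  → R2 = 84  (R2 gets R4's value)
  MOV R4, R3  → R4 = 49  (R4 gets saved value)
Final: R4 = 49

49


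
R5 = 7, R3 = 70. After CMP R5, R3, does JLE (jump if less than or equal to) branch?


Trace:
  R5 = 7, R3 = 70
  CMP R5, R3  → compares 7 vs 70
  JLE checks: is 7 less than or equal to 70?
  7 < 70, so condition is true
Branch taken: Yes

Yes


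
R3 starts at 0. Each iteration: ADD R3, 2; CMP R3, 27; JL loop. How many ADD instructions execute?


Loop trace (R3 starts at 0, target 27, step 2):
  ADD #1: R3 = 0 + 2 = 2  → 2 < 27, loop
  ADD #2: R3 = 2 + 2 = 4  → 4 < 27, loop
  ADD #3: R3 = 4 + 2 = 6  → 6 < 27, loop
  ADD #4: R3 = 6 + 2 = 8  → 8 < 27, loop
  ADD #5: R3 = 8 + 2 = 10  → 10 < 27, loop
  ADD #6: R3 = 10 + 2 = 12  → 12 < 27, loop
  ADD #7: R3 = 12 + 2 = 14  → 14 < 27, loop
  ADD #8: R3 = 14 + 2 = 16  → 16 < 27, loop
  ADD #9: R3 = 16 + 2 = 18  → 18 < 27, loop
  ADD #10: R3 = 18 + 2 = 20  → 20 < 27, loop
  ADD #11: R3 = 20 + 2 = 22  → 22 < 27, loop
  ADD #12: R3 = 22 + 2 = 24  → 24 < 27, loop
  ADD #13: R3 = 24 + 2 = 26  → 26 < 27, loop
  ADD #14: R3 = 26 + 2 = 28  → 28 >= 27, exit
Total ADD instructions: 14

14


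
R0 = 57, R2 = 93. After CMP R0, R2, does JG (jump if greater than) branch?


Trace:
  R0 = 57, R2 = 93
  CMP R0, R2  → compares 57 vs 93
  JG checks: is 57 greater than 93?
  57 < 93, so condition is false
Branch taken: No

No


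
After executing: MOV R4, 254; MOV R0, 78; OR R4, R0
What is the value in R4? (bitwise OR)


Register state trace:
  MOV R4, 254  → R4 = 254 (0b11111110)
  MOV R0, 78  → R0 = 78 (0b01001110)
  OR R4, R0   → R4 = 254 OR 78 = 254 (0b11111110)
Final: R4 = 254

254


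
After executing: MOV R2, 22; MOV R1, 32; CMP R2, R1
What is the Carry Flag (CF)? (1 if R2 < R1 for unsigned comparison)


Register state trace:
  MOV R2, 22  → R2 = 22
  MOV R1, 32  → R1 = 32
  CMP R2, R1  → unsigned 22 - 32: borrow occurs
  22 < 32, so CF = 1
CF = 1

1


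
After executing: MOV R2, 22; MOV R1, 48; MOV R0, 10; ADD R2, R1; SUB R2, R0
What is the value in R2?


Register state trace:
  MOV R2, 22  → R2 = 22
  MOV R1, 48  → R1 = 48
  MOV R0, 10  → R0 = 10
  ADD R2, R1  → R2 = 22 + 48 = 70
  SUB R2, R0  → R2 = 70 - 10 = 60
Final: R2 = 60

60


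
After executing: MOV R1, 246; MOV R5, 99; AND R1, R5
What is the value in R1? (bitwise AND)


Register state trace:
  MOV R1, 246  → R1 = 246 (0b11110110)
  MOV R5, 99  → R5 = 99 (0b01100011)
  AND R1, R5  → R1 = 246 AND 99 = 98 (0b01100010)
Final: R1 = 98

98


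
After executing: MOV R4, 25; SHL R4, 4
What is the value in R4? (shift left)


Register state trace:
  MOV R4, 25  → R4 = 25
  SHL R4, 4  → R4 = 25 << 4 = 25 * 2^4 = 400
Final: R4 = 400

400


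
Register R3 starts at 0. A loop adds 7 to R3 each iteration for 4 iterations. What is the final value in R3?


Starting value: R3 = 0
  Iter 1: R3 = 0 + 7 = 7
  Iter 2: R3 = 7 + 7 = 14
  Iter 3: R3 = 14 + 7 = 21
  Iter 4: R3 = 21 + 7 = 28
Final: R3 = 28

28


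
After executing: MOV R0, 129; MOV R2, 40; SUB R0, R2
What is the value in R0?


Register state trace:
  MOV R0, 129  → R0 = 129
  MOV R2, 40  → R2 = 40
  SUB R0, R2  → R0 = 129 - 40 = 89
Final: R0 = 89

89


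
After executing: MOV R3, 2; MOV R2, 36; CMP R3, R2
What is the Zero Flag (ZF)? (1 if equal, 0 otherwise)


Register state trace:
  MOV R3, 2  → R3 = 2
  MOV R2, 36  → R2 = 36
  CMP R3, R2  → computes 2 - 36 = -34
  Result is nonzero, so values are not equal
ZF = 0

0


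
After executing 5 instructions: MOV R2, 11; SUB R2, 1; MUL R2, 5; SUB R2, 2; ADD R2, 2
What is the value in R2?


Register state trace:
  MOV R2, 11  → R2 = 11
  SUB R2, 1  → R2 = 11 - 1 = 10
  MUL R2, 5  → R2 = 10 * 5 = 50
  SUB R2, 2  → R2 = 50 - 2 = 48
  ADD R2, 2  → R2 = 48 + 2 = 50
Final: R2 = 50

50


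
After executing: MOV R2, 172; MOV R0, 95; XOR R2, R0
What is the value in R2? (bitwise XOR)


Register state trace:
  MOV R2, 172  → R2 = 172 (0b10101100)
  MOV R0, 95  → R0 = 95 (0b01011111)
  XOR R2, R0  → R2 = 172 XOR 95 = 243 (0b11110011)
Final: R2 = 243

243


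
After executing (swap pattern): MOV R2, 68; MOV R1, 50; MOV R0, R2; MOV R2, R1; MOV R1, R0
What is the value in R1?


Register state trace (swap pattern):
  MOV R2, 68  → R2 = 68
  MOV R1, 50  → R1 = 50
  MOV R0, R2  → R0 = 68  (save R2)
  MOV R2, R1  → R2 = 50  (R2 gets R1's value)
  MOV R1, R0  → R1 = 68  (R1 gets saved value)
Final: R1 = 68

68


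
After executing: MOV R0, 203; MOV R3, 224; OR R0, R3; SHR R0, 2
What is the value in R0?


Register state trace:
  MOV R0, 203  → R0 = 203 (0b11001011)
  MOV R3, 224  → R3 = 224 (0b11100000)
  OR R0, R3  → R0 = 203 OR 224 = 235 (0b11101011)
  SHR R0, 2  → R0 = 235 >> 2 = 58
Final: R0 = 58

58


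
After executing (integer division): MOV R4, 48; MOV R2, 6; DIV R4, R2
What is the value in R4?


Register state trace:
  MOV R4, 48  → R4 = 48
  MOV R2, 6  → R2 = 6
  DIV R4, R2  → R4 = 48 // 6 = 8
Final: R4 = 8

8


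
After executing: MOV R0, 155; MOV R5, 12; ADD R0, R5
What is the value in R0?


Register state trace:
  MOV R0, 155  → R0 = 155
  MOV R5, 12  → R5 = 12
  ADD R0, R5  → R0 = 155 + 12 = 167
Final: R0 = 167

167


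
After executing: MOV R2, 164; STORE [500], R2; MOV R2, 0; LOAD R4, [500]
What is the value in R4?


Register and memory trace:
  MOV R2, 164  → R2 = 164
  STORE [500], R2  → mem[500] = 164
  MOV R2, 0  → R2 = 0
  LOAD R4, [500]  → R4 = mem[500] = 164
Final: R4 = 164

164


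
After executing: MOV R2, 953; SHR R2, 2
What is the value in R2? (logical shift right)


Register state trace:
  MOV R2, 953  → R2 = 953
  SHR R2, 2  → R2 = 953 >> 2 = 953 // 2^2 = 238
Final: R2 = 238

238


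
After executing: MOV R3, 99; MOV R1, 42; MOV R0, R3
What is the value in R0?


Register state trace:
  MOV R3, 99  → R3 = 99
  MOV R1, 42  → R1 = 42
  MOV R0, R3  → R0 = 99
Final: R0 = 99

99


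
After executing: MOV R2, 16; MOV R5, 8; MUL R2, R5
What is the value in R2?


Register state trace:
  MOV R2, 16  → R2 = 16
  MOV R5, 8  → R5 = 8
  MUL R2, R5  → R2 = 16 * 8 = 128
Final: R2 = 128

128


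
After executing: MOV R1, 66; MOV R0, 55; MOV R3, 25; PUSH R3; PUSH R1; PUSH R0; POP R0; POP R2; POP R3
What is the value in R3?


Stack trace (top is rightmost):
  MOV R1, 66  → R1 = 66
  MOV R0, 55  → R0 = 55
  MOV R3, 25  → R3 = 25
  PUSH R3  → stack: [25]
  PUSH R1  → stack: [25, 66]
  PUSH R0  → stack: [25, 66, 55]
  POP R0  → R0 = 55, stack: [25, 66]
  POP R2  → R2 = 66, stack: [25]
  POP R3  → R3 = 25, stack: []
Final: R3 = 25

25


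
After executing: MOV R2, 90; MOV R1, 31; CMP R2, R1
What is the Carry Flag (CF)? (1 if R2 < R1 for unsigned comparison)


Register state trace:
  MOV R2, 90  → R2 = 90
  MOV R1, 31  → R1 = 31
  CMP R2, R1  → unsigned 90 - 31: no borrow
  90 >= 31, so CF = 0
CF = 0

0


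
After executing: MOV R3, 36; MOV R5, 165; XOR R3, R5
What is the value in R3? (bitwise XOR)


Register state trace:
  MOV R3, 36  → R3 = 36 (0b00100100)
  MOV R5, 165  → R5 = 165 (0b10100101)
  XOR R3, R5  → R3 = 36 XOR 165 = 129 (0b10000001)
Final: R3 = 129

129


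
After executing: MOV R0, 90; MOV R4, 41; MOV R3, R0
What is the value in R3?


Register state trace:
  MOV R0, 90  → R0 = 90
  MOV R4, 41  → R4 = 41
  MOV R3, R0  → R3 = 90
Final: R3 = 90

90


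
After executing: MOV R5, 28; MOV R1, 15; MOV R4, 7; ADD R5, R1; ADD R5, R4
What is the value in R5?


Register state trace:
  MOV R5, 28  → R5 = 28
  MOV R1, 15  → R1 = 15
  MOV R4, 7  → R4 = 7
  ADD R5, R1  → R5 = 28 + 15 = 43
  ADD R5, R4  → R5 = 43 + 7 = 50
Final: R5 = 50

50
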